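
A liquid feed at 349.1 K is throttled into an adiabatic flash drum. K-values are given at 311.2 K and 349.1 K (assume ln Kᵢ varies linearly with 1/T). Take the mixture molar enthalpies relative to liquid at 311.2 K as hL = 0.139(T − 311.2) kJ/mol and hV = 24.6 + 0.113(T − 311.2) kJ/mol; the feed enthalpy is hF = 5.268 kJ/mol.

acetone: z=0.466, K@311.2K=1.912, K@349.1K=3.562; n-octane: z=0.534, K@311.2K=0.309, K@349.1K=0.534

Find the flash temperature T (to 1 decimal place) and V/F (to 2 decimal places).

Adiabatic flash: solve Rachford–Rice at each trial T, then check hF = ψ·hV(T) + (1−ψ)·hL(T).
  T = 311.2 K: K = (1.912, 0.309), RR gives ψ = 0.089, H_out = 2.186 kJ/mol
  T = 349.1 K: K = (3.562, 0.534), RR gives ψ = 0.792, H_out = 23.961 kJ/mol
  T = 330.1 K: K = (2.655, 0.412), RR gives ψ = 0.470, H_out = 13.964 kJ/mol
  T = 320.6 K: K = (2.262, 0.358), RR gives ψ = 0.303, H_out = 8.684 kJ/mol
  T = 315.9 K: K = (2.082, 0.333), RR gives ψ = 0.205, H_out = 5.678 kJ/mol
  T = 313.5 K: K = (1.994, 0.321), RR gives ψ = 0.149, H_out = 3.971 kJ/mol
Linear interpolation between T = 313.5 (H_out = 3.971) and T = 315.9 (H_out = 5.678) on hF = 5.268 gives T ≈ 315.3 K, at which ψ = 0.19.

T = 315.3 K, V/F = 0.19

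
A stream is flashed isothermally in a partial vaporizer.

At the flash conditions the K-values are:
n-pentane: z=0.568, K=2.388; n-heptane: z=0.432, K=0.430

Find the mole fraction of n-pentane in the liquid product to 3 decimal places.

Rachford–Rice: g(ψ) = Σ zᵢ(Kᵢ−1)/(1+ψ(Kᵢ−1)) = 0.
g(0) = ΣzᵢKᵢ − 1 = 0.542 and g(1) = 1 − Σzᵢ/Kᵢ = -0.243, so a root lies in (0, 1).
Binary case is linear: z₁(K₁−1)(1+ψ(K₂−1)) + z₂(K₂−1)(1+ψ(K₁−1)) = 0
⇒ ψ = [z₁(K₁−1)+z₂(K₂−1)] / [−(K₁−1)(K₂−1)] = 0.5421/0.7912 = 0.685
Compositions from xᵢ = zᵢ/(1+ψ(Kᵢ−1)), yᵢ = Kᵢxᵢ:
  n-pentane: x = 0.291, y = 0.695
  n-heptane: x = 0.709, y = 0.305

x_n-pentane = 0.291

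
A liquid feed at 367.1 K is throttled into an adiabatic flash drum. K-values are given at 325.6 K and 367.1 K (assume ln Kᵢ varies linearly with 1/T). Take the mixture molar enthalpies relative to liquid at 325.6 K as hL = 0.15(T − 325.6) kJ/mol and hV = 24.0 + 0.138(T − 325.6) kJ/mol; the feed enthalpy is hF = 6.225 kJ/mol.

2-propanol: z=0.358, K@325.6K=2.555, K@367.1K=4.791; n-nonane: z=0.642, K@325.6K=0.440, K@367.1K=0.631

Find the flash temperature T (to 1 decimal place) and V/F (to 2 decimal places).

Adiabatic flash: solve Rachford–Rice at each trial T, then check hF = ψ·hV(T) + (1−ψ)·hL(T).
  T = 325.6 K: K = (2.555, 0.440), RR gives ψ = 0.226, H_out = 5.434 kJ/mol
  T = 367.1 K: K = (4.791, 0.631), RR gives ψ = 0.801, H_out = 25.046 kJ/mol
  T = 346.4 K: K = (3.568, 0.533), RR gives ψ = 0.516, H_out = 15.384 kJ/mol
  T = 336.0 K: K = (3.035, 0.486), RR gives ψ = 0.381, H_out = 10.645 kJ/mol
  T = 330.8 K: K = (2.788, 0.463), RR gives ψ = 0.307, H_out = 8.134 kJ/mol
  T = 328.2 K: K = (2.670, 0.451), RR gives ψ = 0.268, H_out = 6.813 kJ/mol
  T = 326.9 K: K = (2.612, 0.446), RR gives ψ = 0.248, H_out = 6.132 kJ/mol
Linear interpolation between T = 326.9 (H_out = 6.132) and T = 328.2 (H_out = 6.813) on hF = 6.225 gives T ≈ 327.1 K, at which ψ = 0.25.

T = 327.1 K, V/F = 0.25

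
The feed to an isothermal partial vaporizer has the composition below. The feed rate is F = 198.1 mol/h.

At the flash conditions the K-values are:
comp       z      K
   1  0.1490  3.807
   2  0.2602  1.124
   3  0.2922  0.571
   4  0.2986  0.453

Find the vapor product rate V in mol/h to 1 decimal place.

V = 33.5 mol/h

Material balance + equilibrium reduce to Σ zᵢ(Kᵢ−1)/(1+V/F(Kᵢ−1)) = 0.
g(0) = ΣzᵢKᵢ − 1 = 0.1618 and g(1) = 1 − Σzᵢ/Kᵢ = -0.4415, so a root lies in (0, 1).
Newton–Raphson from V/F = 0.5:
  V/F = 0.5000: g = -0.18001, g' = -0.4632 → V/F = 0.1114
  V/F = 0.1114: g = 0.04488, g' = -0.8459 → V/F = 0.1644
  V/F = 0.1644: g = 0.00344, g' = -0.7236 → V/F = 0.1692
Converged at V/F = 0.1692.
Then V = V/F·F = 0.1692·198.1 = 33.5 mol/h and L = F − V = 164.6 mol/h.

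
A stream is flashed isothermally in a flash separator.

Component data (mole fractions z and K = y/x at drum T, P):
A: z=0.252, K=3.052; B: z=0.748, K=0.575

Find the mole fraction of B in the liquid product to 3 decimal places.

Binary case is linear: z₁(K₁−1)(1+β(K₂−1)) + z₂(K₂−1)(1+β(K₁−1)) = 0
⇒ β = [z₁(K₁−1)+z₂(K₂−1)] / [−(K₁−1)(K₂−1)] = 0.1992/0.8721 = 0.228
Compositions from xᵢ = zᵢ/(1+β(Kᵢ−1)), yᵢ = Kᵢxᵢ:
  A: x = 0.172, y = 0.524
  B: x = 0.828, y = 0.476

x_B = 0.828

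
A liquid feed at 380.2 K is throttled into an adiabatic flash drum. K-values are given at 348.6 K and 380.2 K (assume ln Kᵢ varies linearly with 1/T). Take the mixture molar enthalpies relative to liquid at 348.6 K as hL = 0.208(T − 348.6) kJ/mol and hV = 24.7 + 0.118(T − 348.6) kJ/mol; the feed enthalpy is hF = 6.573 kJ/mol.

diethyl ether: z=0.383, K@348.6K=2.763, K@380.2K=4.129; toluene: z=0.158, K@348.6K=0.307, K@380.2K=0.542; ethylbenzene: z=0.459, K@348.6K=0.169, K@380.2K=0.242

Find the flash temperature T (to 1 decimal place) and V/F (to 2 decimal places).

T = 356.9 K, V/F = 0.20

Adiabatic flash: solve Rachford–Rice at each trial T, then check hF = ψ·hV(T) + (1−ψ)·hL(T).
  T = 348.6 K: K = (2.763, 0.307, 0.169), RR gives ψ = 0.131, H_out = 3.237 kJ/mol
  T = 380.2 K: K = (4.129, 0.542, 0.242), RR gives ψ = 0.359, H_out = 14.416 kJ/mol
  T = 364.4 K: K = (3.407, 0.413, 0.204), RR gives ψ = 0.258, H_out = 9.284 kJ/mol
  T = 356.5 K: K = (3.075, 0.357, 0.186), RR gives ψ = 0.199, H_out = 6.421 kJ/mol
  T = 360.4 K: K = (3.237, 0.384, 0.195), RR gives ψ = 0.229, H_out = 7.867 kJ/mol
  T = 358.4 K: K = (3.153, 0.370, 0.190), RR gives ψ = 0.214, H_out = 7.134 kJ/mol
Linear interpolation between T = 356.5 (H_out = 6.421) and T = 358.4 (H_out = 7.134) on hF = 6.573 gives T ≈ 356.9 K, at which ψ = 0.20.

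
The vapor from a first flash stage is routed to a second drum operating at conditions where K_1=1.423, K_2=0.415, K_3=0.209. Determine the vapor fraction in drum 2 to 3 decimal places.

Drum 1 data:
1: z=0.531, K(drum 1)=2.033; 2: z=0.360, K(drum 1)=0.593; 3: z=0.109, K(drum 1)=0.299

Drum 1:
Let ψ₁ = V/F and solve Σ zᵢ(Kᵢ−1)/(1+ψ₁(Kᵢ−1)) = 0.
g(0) = ΣzᵢKᵢ − 1 = 0.326 and g(1) = 1 − Σzᵢ/Kᵢ = -0.233, so a root lies in (0, 1).
Newton–Raphson from ψ₁ = 0.57:
  ψ₁ = 0.570: g = 0.0272, g' = -0.474 → ψ₁ = 0.627
Converged at ψ₁ = 0.627.
Drum-1 compositions:
  1: x = 0.322, y = 0.655
  2: x = 0.483, y = 0.287
  3: x = 0.194, y = 0.058
Drum-2 feed = drum-1 vapor: z₂ = (0.6553, 0.2866, 0.0581).
Drum 2:
Rachford–Rice: g(ψ₂) = Σ zᵢ(Kᵢ−1)/(1+ψ₂(Kᵢ−1)) = 0.
Feasibility: ΣzᵢKᵢ = 1.064, Σzᵢ/Kᵢ = 1.429 — both > 1, two phases present.
Newton–Raphson from ψ₂ = 0.48:
  ψ₂ = 0.480: g = -0.0768, g' = -0.365 → ψ₂ = 0.270
  ψ₂ = 0.270: g = -0.0087, g' = -0.291 → ψ₂ = 0.240
Converged at ψ₂ = 0.240.
  1: x = 0.595, y = 0.847
  2: x = 0.333, y = 0.138
  3: x = 0.072, y = 0.015

V/F (drum 2) = 0.240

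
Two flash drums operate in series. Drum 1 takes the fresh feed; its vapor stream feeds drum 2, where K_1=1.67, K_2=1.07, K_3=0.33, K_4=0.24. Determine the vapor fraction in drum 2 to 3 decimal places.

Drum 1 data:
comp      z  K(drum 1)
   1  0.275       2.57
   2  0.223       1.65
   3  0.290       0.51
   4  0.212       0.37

Drum 1:
Rachford–Rice: g(ψ₁) = Σ zᵢ(Kᵢ−1)/(1+ψ₁(Kᵢ−1)) = 0.
g(0) = ΣzᵢKᵢ − 1 = 0.301 and g(1) = 1 − Σzᵢ/Kᵢ = -0.384, so a root lies in (0, 1).
Newton iteration, ψ₁⁰ = 0.5:
  ψ₁ = 0.500: g = -0.0319, g' = -0.568 → ψ₁ = 0.444
Converged at ψ₁ = 0.444.
Drum-1 compositions:
  1: x = 0.162, y = 0.417
  2: x = 0.173, y = 0.286
  3: x = 0.371, y = 0.189
  4: x = 0.294, y = 0.109
Drum-2 feed = drum-1 vapor: z₂ = (0.4165, 0.2856, 0.1890, 0.1089).
Drum 2:
Iterate (Newton) starting at ψ₂ = 0.5:
  ψ₂ = 0.500: g = -0.0955, g' = -0.462 → ψ₂ = 0.293
  ψ₂ = 0.293: g = -0.0112, g' = -0.367 → ψ₂ = 0.263
  ψ₂ = 0.263: g = -0.0001, g' = -0.360 → ψ₂ = 0.262
Converged at ψ₂ = 0.262.
  1: x = 0.354, y = 0.592
  2: x = 0.280, y = 0.300
  3: x = 0.229, y = 0.076
  4: x = 0.136, y = 0.033

V/F (drum 2) = 0.262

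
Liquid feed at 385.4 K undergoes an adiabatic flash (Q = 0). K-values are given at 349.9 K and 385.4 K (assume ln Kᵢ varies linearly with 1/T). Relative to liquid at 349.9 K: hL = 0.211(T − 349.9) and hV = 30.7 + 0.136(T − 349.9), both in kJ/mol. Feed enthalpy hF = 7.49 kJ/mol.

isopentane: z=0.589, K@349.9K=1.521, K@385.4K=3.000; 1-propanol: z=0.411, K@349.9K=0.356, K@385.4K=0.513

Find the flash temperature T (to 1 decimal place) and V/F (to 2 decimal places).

Adiabatic flash: solve Rachford–Rice at each trial T, then check hF = ψ·hV(T) + (1−ψ)·hL(T).
  T = 349.9 K: K = (1.521, 0.356), RR gives ψ = 0.126, H_out = 3.860 kJ/mol
  T = 385.4 K: K = (3.000, 0.513), RR gives ψ = 1.000, H_out = 35.528 kJ/mol
  T = 367.6 K: K = (2.169, 0.431), RR gives ψ = 0.684, H_out = 23.811 kJ/mol
  T = 358.8 K: K = (1.826, 0.393), RR gives ψ = 0.473, H_out = 16.072 kJ/mol
  T = 354.4 K: K = (1.670, 0.374), RR gives ψ = 0.328, H_out = 10.918 kJ/mol
  T = 352.1 K: K = (1.593, 0.365), RR gives ψ = 0.234, H_out = 7.611 kJ/mol
Linear interpolation between T = 349.9 (H_out = 3.860) and T = 352.1 (H_out = 7.611) on hF = 7.49 gives T ≈ 352.0 K, at which ψ = 0.23.

T = 352.0 K, V/F = 0.23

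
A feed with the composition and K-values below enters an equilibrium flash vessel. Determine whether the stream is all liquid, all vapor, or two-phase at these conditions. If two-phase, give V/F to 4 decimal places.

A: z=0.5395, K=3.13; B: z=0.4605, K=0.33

two-phase, V/F = 0.5890

ΣzᵢKᵢ = 1.8406; Σzᵢ/Kᵢ = 1.5678.
Both exceed 1, so a two-phase solution exists.
Let ψ = V/F and solve Σ zᵢ(Kᵢ−1)/(1+ψ(Kᵢ−1)) = 0.
Newton iteration, ψ⁰ = 0.5:
  ψ = 0.5000: g = 0.09252, g' = -1.0414 → ψ = 0.5888
  ψ = 0.5888: g = 0.00020, g' = -1.0456 → ψ = 0.5890
Converged at ψ = 0.5890.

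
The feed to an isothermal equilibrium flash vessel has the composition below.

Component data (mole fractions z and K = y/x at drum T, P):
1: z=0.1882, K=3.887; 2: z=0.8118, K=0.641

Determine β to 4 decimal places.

β = 0.2430

Rachford–Rice: g(β) = Σ zᵢ(Kᵢ−1)/(1+β(Kᵢ−1)) = 0.
g(0) = ΣzᵢKᵢ − 1 = 0.2519 and g(1) = 1 − Σzᵢ/Kᵢ = -0.3149, so a root lies in (0, 1).
Newton iteration, β⁰ = 0.5:
  β = 0.5000: g = -0.13283, g' = -0.4181 → β = 0.1823
  β = 0.1823: g = 0.04413, g' = -0.7931 → β = 0.2379
  β = 0.2379: g = 0.00342, g' = -0.6763 → β = 0.2430
Converged at β = 0.2430.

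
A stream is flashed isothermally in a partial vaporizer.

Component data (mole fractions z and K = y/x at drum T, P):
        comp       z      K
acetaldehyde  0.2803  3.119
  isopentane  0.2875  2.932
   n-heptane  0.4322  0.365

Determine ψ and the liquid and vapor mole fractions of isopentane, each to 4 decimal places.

ψ = 0.6804, x_isopentane = 0.1242, y_isopentane = 0.3642

Rachford–Rice: g(ψ) = Σ zᵢ(Kᵢ−1)/(1+ψ(Kᵢ−1)) = 0.
Check two-phase: ΣzᵢKᵢ = 1.8750 > 1 and Σzᵢ/Kᵢ = 1.3720 > 1, so g(0) = 0.8750 > 0 and g(1) = -0.3720 < 0.
Newton iteration, ψ⁰ = 0.5:
  ψ = 0.5000: g = 0.16881, g' = -0.9485 → ψ = 0.6780
  ψ = 0.6780: g = 0.00232, g' = -0.9505 → ψ = 0.6804
Converged at ψ = 0.6804.
Compositions from xᵢ = zᵢ/(1+ψ(Kᵢ−1)), yᵢ = Kᵢxᵢ:
  acetaldehyde: x = 0.1148, y = 0.3580
  isopentane: x = 0.1242, y = 0.3642
  n-heptane: x = 0.7610, y = 0.2778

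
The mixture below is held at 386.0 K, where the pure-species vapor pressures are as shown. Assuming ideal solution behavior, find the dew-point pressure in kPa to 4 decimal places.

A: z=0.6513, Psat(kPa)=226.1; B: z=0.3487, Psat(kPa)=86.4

At the dew point ψ → 1, so Σzᵢ/Kᵢ = 1 with Kᵢ = Pᵢˢᵃᵗ/P ⇒ 1/P = Σzᵢ/Pᵢˢᵃᵗ.
1/P = 0.6513/226.1 + 0.3487/86.4 = 0.0069165 ⇒ P = 144.5826 kPa

Pdew = 144.5826 kPa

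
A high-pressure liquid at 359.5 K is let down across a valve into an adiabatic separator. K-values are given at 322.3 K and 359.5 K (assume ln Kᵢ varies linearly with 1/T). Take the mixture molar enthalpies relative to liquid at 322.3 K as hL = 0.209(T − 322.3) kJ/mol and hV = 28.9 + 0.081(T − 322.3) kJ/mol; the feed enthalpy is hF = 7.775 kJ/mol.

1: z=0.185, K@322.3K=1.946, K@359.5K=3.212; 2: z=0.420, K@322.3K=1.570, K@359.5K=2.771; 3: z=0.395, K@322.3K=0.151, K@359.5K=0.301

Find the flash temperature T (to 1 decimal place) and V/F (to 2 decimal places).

Adiabatic flash: solve Rachford–Rice at each trial T, then check hF = ψ·hV(T) + (1−ψ)·hL(T).
  T = 322.3 K: K = (1.946, 1.570, 0.151), RR gives ψ = 0.133, H_out = 3.841 kJ/mol
  T = 359.5 K: K = (3.212, 2.771, 0.301), RR gives ψ = 0.657, H_out = 23.634 kJ/mol
  T = 340.9 K: K = (2.535, 2.118, 0.217), RR gives ψ = 0.453, H_out = 15.905 kJ/mol
  T = 331.6 K: K = (2.229, 1.831, 0.182), RR gives ψ = 0.322, H_out = 10.857 kJ/mol
  T = 327.0 K: K = (2.086, 1.699, 0.166), RR gives ψ = 0.239, H_out = 7.735 kJ/mol
  T = 329.3 K: K = (2.157, 1.764, 0.174), RR gives ψ = 0.282, H_out = 9.365 kJ/mol
Linear interpolation between T = 327.0 (H_out = 7.735) and T = 329.3 (H_out = 9.365) on hF = 7.775 gives T ≈ 327.1 K, at which ψ = 0.24.

T = 327.1 K, V/F = 0.24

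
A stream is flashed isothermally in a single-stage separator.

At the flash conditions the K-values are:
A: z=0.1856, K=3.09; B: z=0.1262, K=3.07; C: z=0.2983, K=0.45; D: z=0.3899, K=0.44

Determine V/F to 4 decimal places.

Rachford–Rice: g(V/F) = Σ zᵢ(Kᵢ−1)/(1+V/F(Kᵢ−1)) = 0.
Check two-phase: ΣzᵢKᵢ = 1.2667 > 1 and Σzᵢ/Kᵢ = 1.6502 > 1, so g(0) = 0.2667 > 0 and g(1) = -0.6502 < 0.
Newton iteration, V/F⁰ = 0.7:
  V/F = 0.7000: g = -0.36173, g' = -0.7931 → V/F = 0.2439
  V/F = 0.2439: g = -0.01187, g' = -0.8788 → V/F = 0.2304
  V/F = 0.2304: g = 0.00012, g' = -0.8967 → V/F = 0.2306
Converged at V/F = 0.2306.

V/F = 0.2306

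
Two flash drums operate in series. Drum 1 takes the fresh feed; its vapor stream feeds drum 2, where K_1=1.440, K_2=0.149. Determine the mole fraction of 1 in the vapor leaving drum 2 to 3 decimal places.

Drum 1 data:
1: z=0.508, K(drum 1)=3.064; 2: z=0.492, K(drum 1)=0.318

y_1 (drum 2) = 0.949

Drum 1:
Newton iteration, ψ₁⁰ = 0.5:
  ψ₁ = 0.500: g = 0.0068, g' = -1.051 → ψ₁ = 0.506
Converged at ψ₁ = 0.506.
Drum-1 compositions:
  1: x = 0.248, y = 0.761
  2: x = 0.752, y = 0.239
Drum-2 feed = drum-1 vapor: z₂ = (0.7610, 0.2390).
Drum 2:
Binary case is linear: z₁(K₁−1)(1+ψ₂(K₂−1)) + z₂(K₂−1)(1+ψ₂(K₁−1)) = 0
⇒ ψ₂ = [z₁(K₁−1)+z₂(K₂−1)] / [−(K₁−1)(K₂−1)] = 0.1314/0.3744 = 0.351
  1: x = 0.659, y = 0.949
  2: x = 0.341, y = 0.051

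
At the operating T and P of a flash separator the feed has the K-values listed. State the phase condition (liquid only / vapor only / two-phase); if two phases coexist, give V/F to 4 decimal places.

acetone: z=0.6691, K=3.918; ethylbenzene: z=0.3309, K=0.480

ΣzᵢKᵢ = 2.7804; Σzᵢ/Kᵢ = 0.8602.
Since Σzᵢ/Kᵢ < 1 the mixture is above its dew point — single vapor phase.

vapor only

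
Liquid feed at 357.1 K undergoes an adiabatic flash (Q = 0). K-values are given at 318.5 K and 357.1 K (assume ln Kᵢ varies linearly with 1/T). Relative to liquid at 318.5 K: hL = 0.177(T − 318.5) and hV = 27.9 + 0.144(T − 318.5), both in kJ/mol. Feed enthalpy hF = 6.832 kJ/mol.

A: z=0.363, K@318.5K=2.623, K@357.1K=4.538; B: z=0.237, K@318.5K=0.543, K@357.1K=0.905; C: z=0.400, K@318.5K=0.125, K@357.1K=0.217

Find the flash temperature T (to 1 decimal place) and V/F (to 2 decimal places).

T = 326.3 K, V/F = 0.20

Adiabatic flash: solve Rachford–Rice at each trial T, then check hF = ψ·hV(T) + (1−ψ)·hL(T).
  T = 318.5 K: K = (2.623, 0.543, 0.125), RR gives ψ = 0.109, H_out = 3.034 kJ/mol
  T = 357.1 K: K = (4.538, 0.905, 0.217), RR gives ψ = 0.441, H_out = 18.569 kJ/mol
  T = 337.8 K: K = (3.505, 0.711, 0.167), RR gives ψ = 0.300, H_out = 11.600 kJ/mol
  T = 328.1 K: K = (3.043, 0.624, 0.145), RR gives ψ = 0.214, H_out = 7.611 kJ/mol
  T = 323.3 K: K = (2.828, 0.582, 0.135), RR gives ψ = 0.165, H_out = 5.424 kJ/mol
  T = 325.7 K: K = (2.934, 0.603, 0.140), RR gives ψ = 0.190, H_out = 6.539 kJ/mol
  T = 326.9 K: K = (2.988, 0.613, 0.143), RR gives ψ = 0.202, H_out = 7.080 kJ/mol
Linear interpolation between T = 325.7 (H_out = 6.539) and T = 326.9 (H_out = 7.080) on hF = 6.832 gives T ≈ 326.3 K, at which ψ = 0.20.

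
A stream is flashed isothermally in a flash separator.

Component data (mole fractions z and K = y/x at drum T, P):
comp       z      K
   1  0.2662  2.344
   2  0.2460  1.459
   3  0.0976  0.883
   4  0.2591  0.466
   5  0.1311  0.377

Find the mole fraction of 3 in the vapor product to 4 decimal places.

Rachford–Rice: g(β) = Σ zᵢ(Kᵢ−1)/(1+β(Kᵢ−1)) = 0.
g(0) = ΣzᵢKᵢ − 1 = 0.2392 and g(1) = 1 − Σzᵢ/Kᵢ = -0.2965, so a root lies in (0, 1).
Iterate (Newton) starting at β = 0.53:
  β = 0.5300: g = -0.02733, g' = -0.4562 → β = 0.4701
  β = 0.4701: g = -0.00020, g' = -0.4506 → β = 0.4697
Converged at β = 0.4697.
Compositions from xᵢ = zᵢ/(1+β(Kᵢ−1)), yᵢ = Kᵢxᵢ:
  1: x = 0.1632, y = 0.3825
  2: x = 0.2024, y = 0.2953
  3: x = 0.1033, y = 0.0912
  4: x = 0.3458, y = 0.1612
  5: x = 0.1853, y = 0.0699

y_3 = 0.0912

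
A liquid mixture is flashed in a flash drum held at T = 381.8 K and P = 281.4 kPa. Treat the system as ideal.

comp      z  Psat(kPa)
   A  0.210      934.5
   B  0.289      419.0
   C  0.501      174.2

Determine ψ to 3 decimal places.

Raoult's law: Kᵢ = Pᵢˢᵃᵗ/P = Pᵢˢᵃᵗ/281.4.
  K_A = 934.5/281.4 = 3.32090, K_B = 419.0/281.4 = 1.48898, K_C = 174.2/281.4 = 0.61905
Let ψ = V/F and solve Σ zᵢ(Kᵢ−1)/(1+ψ(Kᵢ−1)) = 0.
Check two-phase: ΣzᵢKᵢ = 1.438 > 1 and Σzᵢ/Kᵢ = 1.067 > 1, so g(0) = 0.438 > 0 and g(1) = -0.067 < 0.
Newton iteration, ψ⁰ = 0.68:
  ψ = 0.680: g = 0.0375, g' = -0.342 → ψ = 0.790
  ψ = 0.790: g = 0.0010, g' = -0.326 → ψ = 0.793
Converged at ψ = 0.793.

ψ = 0.793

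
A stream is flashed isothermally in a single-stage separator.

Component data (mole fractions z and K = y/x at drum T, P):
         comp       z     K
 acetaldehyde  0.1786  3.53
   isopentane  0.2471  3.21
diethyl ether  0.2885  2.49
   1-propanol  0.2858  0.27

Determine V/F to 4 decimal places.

V/F = 0.8309

Rachford–Rice: g(V/F) = Σ zᵢ(Kᵢ−1)/(1+V/F(Kᵢ−1)) = 0.
g(0) = ΣzᵢKᵢ − 1 = 1.2192 and g(1) = 1 − Σzᵢ/Kᵢ = -0.3020, so a root lies in (0, 1).
Newton–Raphson from V/F = 0.5:
  V/F = 0.5000: g = 0.37670, g' = -1.0833 → V/F = 0.8478
  V/F = 0.8478: g = -0.02373, g' = -1.4352 → V/F = 0.8312
  V/F = 0.8312: g = -0.00045, g' = -1.3816 → V/F = 0.8309
Converged at V/F = 0.8309.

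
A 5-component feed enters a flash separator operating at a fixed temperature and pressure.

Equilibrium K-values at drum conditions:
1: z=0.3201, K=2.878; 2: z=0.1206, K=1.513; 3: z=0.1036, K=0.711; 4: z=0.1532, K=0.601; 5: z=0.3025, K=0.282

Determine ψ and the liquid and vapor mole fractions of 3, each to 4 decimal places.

ψ = 0.3776, x_3 = 0.1163, y_3 = 0.0827

Rachford–Rice: g(ψ) = Σ zᵢ(Kᵢ−1)/(1+ψ(Kᵢ−1)) = 0.
Check two-phase: ΣzᵢKᵢ = 1.3548 > 1 and Σzᵢ/Kᵢ = 1.6642 > 1, so g(0) = 0.3548 > 0 and g(1) = -0.6642 < 0.
Iterate (Newton) starting at ψ = 0.59:
  ψ = 0.5900: g = -0.16020, g' = -0.7965 → ψ = 0.3889
  ψ = 0.3889: g = -0.00840, g' = -0.7445 → ψ = 0.3776
Converged at ψ = 0.3776.
Compositions from xᵢ = zᵢ/(1+ψ(Kᵢ−1)), yᵢ = Kᵢxᵢ:
  1: x = 0.1873, y = 0.5390
  2: x = 0.1010, y = 0.1529
  3: x = 0.1163, y = 0.0827
  4: x = 0.1804, y = 0.1084
  5: x = 0.4150, y = 0.1170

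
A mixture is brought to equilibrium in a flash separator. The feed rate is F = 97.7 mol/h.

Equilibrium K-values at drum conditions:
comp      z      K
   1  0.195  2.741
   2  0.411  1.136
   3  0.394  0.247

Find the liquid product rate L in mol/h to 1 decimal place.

L = 84.6 mol/h

Material balance + equilibrium reduce to Σ zᵢ(Kᵢ−1)/(1+ψ(Kᵢ−1)) = 0.
g(0) = ΣzᵢKᵢ − 1 = 0.099 and g(1) = 1 − Σzᵢ/Kᵢ = -1.028, so a root lies in (0, 1).
Newton iteration, ψ⁰ = 0.6:
  ψ = 0.600: g = -0.3235, g' = -0.891 → ψ = 0.237
  ψ = 0.237: g = -0.0667, g' = -0.634 → ψ = 0.132
  ψ = 0.132: g = 0.0016, g' = -0.674 → ψ = 0.134
Converged at ψ = 0.134.
Then V = ψ·F = 0.1343·97.7 = 13.1 mol/h and L = F − V = 84.6 mol/h.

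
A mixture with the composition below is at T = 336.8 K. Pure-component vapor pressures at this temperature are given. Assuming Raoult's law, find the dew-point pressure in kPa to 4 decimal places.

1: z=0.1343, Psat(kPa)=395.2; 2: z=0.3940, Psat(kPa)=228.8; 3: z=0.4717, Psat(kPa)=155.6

At the dew point ψ → 1, so Σzᵢ/Kᵢ = 1 with Kᵢ = Pᵢˢᵃᵗ/P ⇒ 1/P = Σzᵢ/Pᵢˢᵃᵗ.
1/P = 0.1343/395.2 + 0.3940/228.8 + 0.4717/155.6 = 0.0050933 ⇒ P = 196.3346 kPa

Pdew = 196.3346 kPa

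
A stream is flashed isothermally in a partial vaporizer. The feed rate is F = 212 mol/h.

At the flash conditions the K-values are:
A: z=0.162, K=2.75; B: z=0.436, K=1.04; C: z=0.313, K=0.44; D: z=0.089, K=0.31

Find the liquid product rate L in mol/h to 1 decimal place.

L = 187.9 mol/h

Material balance + equilibrium reduce to Σ zᵢ(Kᵢ−1)/(1+ψ(Kᵢ−1)) = 0.
g(0) = ΣzᵢKᵢ − 1 = 0.064 and g(1) = 1 − Σzᵢ/Kᵢ = -0.477, so a root lies in (0, 1).
Iterate (Newton) starting at ψ = 0.41:
  ψ = 0.410: g = -0.1309, g' = -0.417 → ψ = 0.096
  ψ = 0.096: g = 0.0092, g' = -0.523 → ψ = 0.113
  ψ = 0.113: g = 0.0001, g' = -0.508 → ψ = 0.114
Converged at ψ = 0.114.
Then V = ψ·F = 0.1137·212 = 24.1 mol/h and L = F − V = 187.9 mol/h.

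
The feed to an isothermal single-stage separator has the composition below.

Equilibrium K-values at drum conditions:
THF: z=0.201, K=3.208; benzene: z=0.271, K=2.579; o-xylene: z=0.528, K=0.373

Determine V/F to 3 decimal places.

Newton iteration, V/F⁰ = 0.49:
  V/F = 0.490: g = -0.0234, g' = -0.873 → V/F = 0.463
Converged at V/F = 0.463.

V/F = 0.463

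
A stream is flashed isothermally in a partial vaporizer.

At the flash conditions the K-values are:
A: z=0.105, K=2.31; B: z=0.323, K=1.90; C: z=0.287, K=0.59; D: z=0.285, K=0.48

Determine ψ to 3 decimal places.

ψ = 0.342

Iterate (Newton) starting at ψ = 0.6:
  ψ = 0.600: g = -0.1057, g' = -0.414 → ψ = 0.345
  ψ = 0.345: g = -0.0011, g' = -0.418 → ψ = 0.342
Converged at ψ = 0.342.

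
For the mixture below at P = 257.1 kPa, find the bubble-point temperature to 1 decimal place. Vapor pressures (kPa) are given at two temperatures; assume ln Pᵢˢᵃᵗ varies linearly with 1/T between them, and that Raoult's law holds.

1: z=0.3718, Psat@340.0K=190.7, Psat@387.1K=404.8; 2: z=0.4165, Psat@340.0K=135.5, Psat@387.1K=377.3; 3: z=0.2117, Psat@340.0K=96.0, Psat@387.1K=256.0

Bubble-point temperature: ΣzᵢPᵢˢᵃᵗ(T) = P. Interpolate ln Pᵢˢᵃᵗ = aᵢ + bᵢ/T.
  T = 340.0 K: ΣzᵢPᵢˢᵃᵗ = 147.66 kPa
  T = 387.1 K: ΣzᵢPᵢˢᵃᵗ = 361.85 kPa
  T = 363.6 K: ΣzᵢPᵢˢᵃᵗ = 237.68 kPa
  T = 375.4 K: ΣzᵢPᵢˢᵃᵗ = 295.33 kPa
  T = 369.5 K: ΣzᵢPᵢˢᵃᵗ = 265.37 kPa
  T = 366.6 K: ΣzᵢPᵢˢᵃᵗ = 251.48 kPa
Interpolating between 366.6 K and 369.5 K gives T ≈ 367.8 K.

T = 367.8 K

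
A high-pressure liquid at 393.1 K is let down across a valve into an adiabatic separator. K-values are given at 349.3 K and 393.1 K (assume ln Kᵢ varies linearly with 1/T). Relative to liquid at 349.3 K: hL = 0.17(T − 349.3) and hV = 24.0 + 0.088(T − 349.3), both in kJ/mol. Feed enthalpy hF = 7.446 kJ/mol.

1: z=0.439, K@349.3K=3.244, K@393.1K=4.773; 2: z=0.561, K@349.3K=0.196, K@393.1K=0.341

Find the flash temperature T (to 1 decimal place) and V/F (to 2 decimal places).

Adiabatic flash: solve Rachford–Rice at each trial T, then check hF = ψ·hV(T) + (1−ψ)·hL(T).
  T = 349.3 K: K = (3.244, 0.196), RR gives ψ = 0.296, H_out = 7.104 kJ/mol
  T = 393.1 K: K = (4.773, 0.341), RR gives ψ = 0.517, H_out = 18.007 kJ/mol
  T = 371.2 K: K = (3.980, 0.263), RR gives ψ = 0.407, H_out = 12.765 kJ/mol
  T = 360.2 K: K = (3.603, 0.228), RR gives ψ = 0.353, H_out = 10.009 kJ/mol
  T = 354.8 K: K = (3.423, 0.212), RR gives ψ = 0.325, H_out = 8.597 kJ/mol
  T = 352.1 K: K = (3.335, 0.204), RR gives ψ = 0.311, H_out = 7.872 kJ/mol
  T = 350.7 K: K = (3.289, 0.200), RR gives ψ = 0.304, H_out = 7.490 kJ/mol
Linear interpolation between T = 349.3 (H_out = 7.104) and T = 350.7 (H_out = 7.490) on hF = 7.446 gives T ≈ 350.5 K, at which ψ = 0.30.

T = 350.5 K, V/F = 0.30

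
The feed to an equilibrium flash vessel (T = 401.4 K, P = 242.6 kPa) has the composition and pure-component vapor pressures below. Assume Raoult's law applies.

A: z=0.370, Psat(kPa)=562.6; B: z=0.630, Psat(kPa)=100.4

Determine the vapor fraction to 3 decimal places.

Raoult's law: Kᵢ = Pᵢˢᵃᵗ/P = Pᵢˢᵃᵗ/242.6.
  K_A = 562.6/242.6 = 2.31904, K_B = 100.4/242.6 = 0.41385
Material balance + equilibrium reduce to Σ zᵢ(Kᵢ−1)/(1+ψ(Kᵢ−1)) = 0.
Feasibility: ΣzᵢKᵢ = 1.119, Σzᵢ/Kᵢ = 1.682 — both > 1, two phases present.
Binary case is linear: z₁(K₁−1)(1+ψ(K₂−1)) + z₂(K₂−1)(1+ψ(K₁−1)) = 0
⇒ ψ = [z₁(K₁−1)+z₂(K₂−1)] / [−(K₁−1)(K₂−1)] = 0.1188/0.7732 = 0.154

ψ = 0.154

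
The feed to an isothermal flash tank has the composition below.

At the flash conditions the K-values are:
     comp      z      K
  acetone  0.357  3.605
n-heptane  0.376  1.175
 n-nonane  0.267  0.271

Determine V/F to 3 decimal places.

V/F = 0.689

Material balance + equilibrium reduce to Σ zᵢ(Kᵢ−1)/(1+V/F(Kᵢ−1)) = 0.
g(0) = ΣzᵢKᵢ − 1 = 0.801 and g(1) = 1 − Σzᵢ/Kᵢ = -0.404, so a root lies in (0, 1).
Iterate (Newton) starting at V/F = 0.5:
  V/F = 0.500: g = 0.1581, g' = -0.818 → V/F = 0.693
  V/F = 0.693: g = -0.0034, g' = -0.897 → V/F = 0.689
Converged at V/F = 0.689.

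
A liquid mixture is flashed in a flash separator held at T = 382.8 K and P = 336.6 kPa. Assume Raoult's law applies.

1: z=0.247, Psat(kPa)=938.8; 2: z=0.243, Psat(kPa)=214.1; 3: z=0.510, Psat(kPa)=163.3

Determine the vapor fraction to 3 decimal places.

ψ = 0.108

Raoult's law: Kᵢ = Pᵢˢᵃᵗ/P = Pᵢˢᵃᵗ/336.6.
  K_1 = 938.8/336.6 = 2.78907, K_2 = 214.1/336.6 = 0.63607, K_3 = 163.3/336.6 = 0.48515
Let ψ = V/F and solve Σ zᵢ(Kᵢ−1)/(1+ψ(Kᵢ−1)) = 0.
Check two-phase: ΣzᵢKᵢ = 1.091 > 1 and Σzᵢ/Kᵢ = 1.522 > 1, so g(0) = 0.091 > 0 and g(1) = -0.522 < 0.
Newton iteration, ψ⁰ = 0.35:
  ψ = 0.350: g = -0.1499, g' = -0.542 → ψ = 0.074
  ψ = 0.074: g = 0.0267, g' = -0.797 → ψ = 0.107
  ψ = 0.107: g = 0.0009, g' = -0.743 → ψ = 0.108
Converged at ψ = 0.108.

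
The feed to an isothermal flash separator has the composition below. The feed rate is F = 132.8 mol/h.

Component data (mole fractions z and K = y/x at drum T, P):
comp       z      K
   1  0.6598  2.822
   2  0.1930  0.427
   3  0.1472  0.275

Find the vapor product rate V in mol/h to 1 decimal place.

V = 110.2 mol/h

Material balance + equilibrium reduce to Σ zᵢ(Kᵢ−1)/(1+β(Kᵢ−1)) = 0.
Check two-phase: ΣzᵢKᵢ = 1.9848 > 1 and Σzᵢ/Kᵢ = 1.2211 > 1, so g(0) = 0.9848 > 0 and g(1) = -0.2211 < 0.
Iterate (Newton) starting at β = 0.5:
  β = 0.5000: g = 0.30667, g' = -0.9146 → β = 0.8353
  β = 0.8353: g = -0.00601, g' = -1.0749 → β = 0.8297
Converged at β = 0.8297.
Then V = β·F = 0.8297·132.8 = 110.2 mol/h and L = F − V = 22.6 mol/h.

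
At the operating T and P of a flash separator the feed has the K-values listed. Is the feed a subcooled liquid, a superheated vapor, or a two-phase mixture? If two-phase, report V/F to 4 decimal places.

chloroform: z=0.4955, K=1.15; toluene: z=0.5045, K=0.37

ΣzᵢKᵢ = 0.7565; Σzᵢ/Kᵢ = 1.7944.
Since ΣzᵢKᵢ < 1 the mixture is below its bubble point — single liquid phase.

subcooled liquid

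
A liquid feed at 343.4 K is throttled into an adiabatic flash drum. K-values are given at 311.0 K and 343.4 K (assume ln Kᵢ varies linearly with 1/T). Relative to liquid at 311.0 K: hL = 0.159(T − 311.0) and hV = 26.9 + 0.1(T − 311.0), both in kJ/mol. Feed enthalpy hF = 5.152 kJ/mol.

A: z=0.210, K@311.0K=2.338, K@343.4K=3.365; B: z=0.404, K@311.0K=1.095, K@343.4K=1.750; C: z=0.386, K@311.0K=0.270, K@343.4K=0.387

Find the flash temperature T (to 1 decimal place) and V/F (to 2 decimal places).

T = 315.3 K, V/F = 0.17

Adiabatic flash: solve Rachford–Rice at each trial T, then check hF = ψ·hV(T) + (1−ψ)·hL(T).
  T = 311.0 K: K = (2.338, 1.095, 0.270), RR gives ψ = 0.067, H_out = 1.789 kJ/mol
  T = 343.4 K: K = (3.365, 1.750, 0.387), RR gives ψ = 0.659, H_out = 21.615 kJ/mol
  T = 327.2 K: K = (2.830, 1.400, 0.326), RR gives ψ = 0.409, H_out = 13.176 kJ/mol
  T = 319.1 K: K = (2.579, 1.242, 0.297), RR gives ψ = 0.252, H_out = 7.940 kJ/mol
  T = 315.1 K: K = (2.458, 1.168, 0.284), RR gives ψ = 0.164, H_out = 5.023 kJ/mol
  T = 317.1 K: K = (2.518, 1.205, 0.291), RR gives ψ = 0.209, H_out = 6.511 kJ/mol
Linear interpolation between T = 315.1 (H_out = 5.023) and T = 317.1 (H_out = 6.511) on hF = 5.152 gives T ≈ 315.3 K, at which ψ = 0.17.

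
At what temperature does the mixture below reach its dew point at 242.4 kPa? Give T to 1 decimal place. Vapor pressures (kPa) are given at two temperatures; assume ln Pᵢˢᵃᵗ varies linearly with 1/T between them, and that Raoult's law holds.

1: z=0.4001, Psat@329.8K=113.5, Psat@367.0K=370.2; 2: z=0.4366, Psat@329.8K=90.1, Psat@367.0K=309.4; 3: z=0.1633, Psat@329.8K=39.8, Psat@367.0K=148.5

Dew-point temperature: Σzᵢ·P/Pᵢˢᵃᵗ(T) = 1. Interpolate ln Pᵢˢᵃᵗ = aᵢ + bᵢ/T.
  T = 329.8 K: ΣzᵢP/Pᵢˢᵃᵗ = 3.0237
  T = 367.0 K: ΣzᵢP/Pᵢˢᵃᵗ = 0.8706
  T = 348.4 K: ΣzᵢP/Pᵢˢᵃᵗ = 1.5689
  T = 357.7 K: ΣzᵢP/Pᵢˢᵃᵗ = 1.1597
  T = 362.4 K: ΣzᵢP/Pᵢˢᵃᵗ = 1.0014
  T = 364.7 K: ΣzᵢP/Pᵢˢᵃᵗ = 0.9333
Interpolating between 362.4 K and 364.7 K gives T ≈ 362.4 K.

T = 362.4 K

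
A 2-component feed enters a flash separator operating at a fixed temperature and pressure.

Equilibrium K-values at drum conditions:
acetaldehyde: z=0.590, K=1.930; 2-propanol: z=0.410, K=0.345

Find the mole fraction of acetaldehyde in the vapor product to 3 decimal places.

Material balance + equilibrium reduce to Σ zᵢ(Kᵢ−1)/(1+ψ(Kᵢ−1)) = 0.
g(0) = ΣzᵢKᵢ − 1 = 0.280 and g(1) = 1 − Σzᵢ/Kᵢ = -0.494, so a root lies in (0, 1).
Binary case is linear: z₁(K₁−1)(1+ψ(K₂−1)) + z₂(K₂−1)(1+ψ(K₁−1)) = 0
⇒ ψ = [z₁(K₁−1)+z₂(K₂−1)] / [−(K₁−1)(K₂−1)] = 0.2801/0.6091 = 0.460
Compositions from xᵢ = zᵢ/(1+ψ(Kᵢ−1)), yᵢ = Kᵢxᵢ:
  acetaldehyde: x = 0.413, y = 0.798
  2-propanol: x = 0.587, y = 0.202

y_acetaldehyde = 0.798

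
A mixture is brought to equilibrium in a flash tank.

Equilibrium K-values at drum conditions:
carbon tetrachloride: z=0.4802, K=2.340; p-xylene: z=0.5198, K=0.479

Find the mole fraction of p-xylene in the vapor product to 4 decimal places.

Binary case is linear: z₁(K₁−1)(1+V/F(K₂−1)) + z₂(K₂−1)(1+V/F(K₁−1)) = 0
⇒ V/F = [z₁(K₁−1)+z₂(K₂−1)] / [−(K₁−1)(K₂−1)] = 0.37265/0.69814 = 0.5338
Compositions from xᵢ = zᵢ/(1+V/F(Kᵢ−1)), yᵢ = Kᵢxᵢ:
  carbon tetrachloride: x = 0.2800, y = 0.6551
  p-xylene: x = 0.7200, y = 0.3449

y_p-xylene = 0.3449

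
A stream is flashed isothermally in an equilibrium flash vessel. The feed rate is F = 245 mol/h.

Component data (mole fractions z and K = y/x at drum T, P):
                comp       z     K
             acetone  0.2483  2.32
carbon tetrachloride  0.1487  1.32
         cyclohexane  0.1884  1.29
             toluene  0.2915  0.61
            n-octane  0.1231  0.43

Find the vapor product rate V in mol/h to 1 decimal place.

V = 157.8 mol/h

Rachford–Rice: g(V/F) = Σ zᵢ(Kᵢ−1)/(1+V/F(Kᵢ−1)) = 0.
g(0) = ΣzᵢKᵢ − 1 = 0.2461 and g(1) = 1 − Σzᵢ/Kᵢ = -0.1299, so a root lies in (0, 1).
Iterate (Newton) starting at V/F = 0.55:
  V/F = 0.5500: g = 0.03054, g' = -0.3247 → V/F = 0.6440
  V/F = 0.6440: g = -0.00004, g' = -0.3270 → V/F = 0.6439
Converged at V/F = 0.6439.
Then V = V/F·F = 0.6439·245 = 157.8 mol/h and L = F − V = 87.2 mol/h.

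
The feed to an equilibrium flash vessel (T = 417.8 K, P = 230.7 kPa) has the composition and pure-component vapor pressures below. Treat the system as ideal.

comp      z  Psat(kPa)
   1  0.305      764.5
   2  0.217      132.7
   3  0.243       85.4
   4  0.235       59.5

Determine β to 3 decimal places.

Raoult's law: Kᵢ = Pᵢˢᵃᵗ/P = Pᵢˢᵃᵗ/230.7.
  K_1 = 764.5/230.7 = 3.31383, K_2 = 132.7/230.7 = 0.57521, K_3 = 85.4/230.7 = 0.37018, K_4 = 59.5/230.7 = 0.25791
Newton iteration, β⁰ = 0.46:
  β = 0.460: g = -0.2530, g' = -0.933 → β = 0.189
  β = 0.189: g = 0.0143, g' = -1.136 → β = 0.202
Converged at β = 0.202.

β = 0.202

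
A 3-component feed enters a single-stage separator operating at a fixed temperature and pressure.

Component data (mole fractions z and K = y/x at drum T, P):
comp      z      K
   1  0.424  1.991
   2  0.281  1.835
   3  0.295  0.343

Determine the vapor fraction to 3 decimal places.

Let ψ = V/F and solve Σ zᵢ(Kᵢ−1)/(1+ψ(Kᵢ−1)) = 0.
Check two-phase: ΣzᵢKᵢ = 1.461 > 1 and Σzᵢ/Kᵢ = 1.226 > 1, so g(0) = 0.461 > 0 and g(1) = -0.226 < 0.
Iterate (Newton) starting at ψ = 0.5:
  ψ = 0.500: g = 0.1579, g' = -0.566 → ψ = 0.779
  ψ = 0.779: g = -0.0176, g' = -0.739 → ψ = 0.755
Converged at ψ = 0.755.

ψ = 0.755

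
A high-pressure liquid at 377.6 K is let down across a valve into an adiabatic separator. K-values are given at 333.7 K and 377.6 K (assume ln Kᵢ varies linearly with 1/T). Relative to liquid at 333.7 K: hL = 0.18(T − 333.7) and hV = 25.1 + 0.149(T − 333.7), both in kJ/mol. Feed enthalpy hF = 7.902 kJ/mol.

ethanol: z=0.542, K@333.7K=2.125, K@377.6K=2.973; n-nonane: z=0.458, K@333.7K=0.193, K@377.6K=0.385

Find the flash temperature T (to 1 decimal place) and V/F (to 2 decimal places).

T = 336.8 K, V/F = 0.29

Adiabatic flash: solve Rachford–Rice at each trial T, then check hF = ψ·hV(T) + (1−ψ)·hL(T).
  T = 333.7 K: K = (2.125, 0.193), RR gives ψ = 0.265, H_out = 6.639 kJ/mol
  T = 377.6 K: K = (2.973, 0.385), RR gives ψ = 0.649, H_out = 23.313 kJ/mol
  T = 355.6 K: K = (2.539, 0.278), RR gives ψ = 0.453, H_out = 15.012 kJ/mol
  T = 344.6 K: K = (2.328, 0.233), RR gives ψ = 0.362, H_out = 10.920 kJ/mol
  T = 339.1 K: K = (2.225, 0.212), RR gives ψ = 0.314, H_out = 8.803 kJ/mol
  T = 336.4 K: K = (2.175, 0.202), RR gives ψ = 0.290, H_out = 7.734 kJ/mol
  T = 337.8 K: K = (2.201, 0.207), RR gives ψ = 0.302, H_out = 8.291 kJ/mol
Linear interpolation between T = 336.4 (H_out = 7.734) and T = 337.8 (H_out = 8.291) on hF = 7.902 gives T ≈ 336.8 K, at which ψ = 0.29.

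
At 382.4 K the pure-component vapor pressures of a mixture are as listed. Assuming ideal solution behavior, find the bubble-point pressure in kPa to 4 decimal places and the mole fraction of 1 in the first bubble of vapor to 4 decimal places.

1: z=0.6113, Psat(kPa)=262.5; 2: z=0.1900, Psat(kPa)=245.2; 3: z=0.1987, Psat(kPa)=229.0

Pbub = 252.5566 kPa, y_1 = 0.6354

At the bubble point ψ → 0, so ΣzᵢKᵢ = 1 with Kᵢ = Pᵢˢᵃᵗ/P ⇒ P = ΣzᵢPᵢˢᵃᵗ.
P = 0.6113·262.5 + 0.1900·245.2 + 0.1987·229.0 = 252.5566 kPa
yᵢ = zᵢPᵢˢᵃᵗ/P ⇒ y_1 = 0.6113·262.5/252.5566 = 0.6354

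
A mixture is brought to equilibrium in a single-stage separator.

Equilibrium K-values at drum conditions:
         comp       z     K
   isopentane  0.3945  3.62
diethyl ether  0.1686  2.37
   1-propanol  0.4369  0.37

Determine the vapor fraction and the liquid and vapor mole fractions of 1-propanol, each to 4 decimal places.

ψ = 0.6899, x_1-propanol = 0.7728, y_1-propanol = 0.2859

Rachford–Rice: g(ψ) = Σ zᵢ(Kᵢ−1)/(1+ψ(Kᵢ−1)) = 0.
g(0) = ΣzᵢKᵢ − 1 = 0.9893 and g(1) = 1 − Σzᵢ/Kᵢ = -0.3609, so a root lies in (0, 1).
Iterate (Newton) starting at ψ = 0.5:
  ψ = 0.5000: g = 0.18270, g' = -0.9885 → ψ = 0.6848
  ψ = 0.6848: g = 0.00496, g' = -0.9675 → ψ = 0.6900
Converged at ψ = 0.6899.
Compositions from xᵢ = zᵢ/(1+ψ(Kᵢ−1)), yᵢ = Kᵢxᵢ:
  isopentane: x = 0.1405, y = 0.5086
  diethyl ether: x = 0.0867, y = 0.2054
  1-propanol: x = 0.7728, y = 0.2859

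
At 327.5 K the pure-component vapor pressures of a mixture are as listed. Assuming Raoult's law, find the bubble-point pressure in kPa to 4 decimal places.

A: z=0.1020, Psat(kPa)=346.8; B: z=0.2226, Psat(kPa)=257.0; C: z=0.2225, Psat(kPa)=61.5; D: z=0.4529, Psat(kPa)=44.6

At the bubble point ψ → 0, so ΣzᵢKᵢ = 1 with Kᵢ = Pᵢˢᵃᵗ/P ⇒ P = ΣzᵢPᵢˢᵃᵗ.
P = 0.1020·346.8 + 0.2226·257.0 + 0.2225·61.5 + 0.4529·44.6 = 126.4649 kPa

Pbub = 126.4649 kPa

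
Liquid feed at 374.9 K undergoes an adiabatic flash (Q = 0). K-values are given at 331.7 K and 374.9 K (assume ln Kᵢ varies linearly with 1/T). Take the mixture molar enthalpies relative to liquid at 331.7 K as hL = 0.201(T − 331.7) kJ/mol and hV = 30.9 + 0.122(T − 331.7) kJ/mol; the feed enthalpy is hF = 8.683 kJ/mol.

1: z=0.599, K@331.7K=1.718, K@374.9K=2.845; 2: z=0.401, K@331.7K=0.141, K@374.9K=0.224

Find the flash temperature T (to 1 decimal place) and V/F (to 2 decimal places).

Adiabatic flash: solve Rachford–Rice at each trial T, then check hF = ψ·hV(T) + (1−ψ)·hL(T).
  T = 331.7 K: K = (1.718, 0.141), RR gives ψ = 0.139, H_out = 4.290 kJ/mol
  T = 374.9 K: K = (2.845, 0.224), RR gives ψ = 0.555, H_out = 23.927 kJ/mol
  T = 353.3 K: K = (2.245, 0.180), RR gives ψ = 0.409, H_out = 16.272 kJ/mol
  T = 342.5 K: K = (1.972, 0.160), RR gives ψ = 0.301, H_out = 11.206 kJ/mol
  T = 337.1 K: K = (1.843, 0.150), RR gives ψ = 0.229, H_out = 8.070 kJ/mol
  T = 339.8 K: K = (1.907, 0.155), RR gives ψ = 0.267, H_out = 9.704 kJ/mol
  T = 338.5 K: K = (1.876, 0.153), RR gives ψ = 0.249, H_out = 8.935 kJ/mol
Linear interpolation between T = 337.1 (H_out = 8.070) and T = 338.5 (H_out = 8.935) on hF = 8.683 gives T ≈ 338.1 K, at which ψ = 0.24.

T = 338.1 K, V/F = 0.24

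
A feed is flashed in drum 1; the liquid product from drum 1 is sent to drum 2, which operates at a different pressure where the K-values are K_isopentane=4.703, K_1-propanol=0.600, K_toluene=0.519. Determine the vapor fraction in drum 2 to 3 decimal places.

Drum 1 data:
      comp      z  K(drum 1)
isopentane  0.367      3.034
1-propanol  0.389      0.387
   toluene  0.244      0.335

Drum 1:
Iterate (Newton) starting at ψ₁ = 0.5:
  ψ₁ = 0.500: g = -0.2168, g' = -0.919 → ψ₁ = 0.264
  ψ₁ = 0.264: g = 0.0042, g' = -1.009 → ψ₁ = 0.268
Converged at ψ₁ = 0.268.
Drum-1 compositions:
  isopentane: x = 0.237, y = 0.720
  1-propanol: x = 0.466, y = 0.180
  toluene: x = 0.297, y = 0.099
Drum-2 feed = drum-1 liquid: z₂ = (0.2374, 0.4656, 0.2970).
Drum 2:
Rachford–Rice: g(ψ₂) = Σ zᵢ(Kᵢ−1)/(1+ψ₂(Kᵢ−1)) = 0.
Feasibility: ΣzᵢKᵢ = 1.550, Σzᵢ/Kᵢ = 1.399 — both > 1, two phases present.
Newton iteration, ψ₂⁰ = 0.5:
  ψ₂ = 0.500: g = -0.1126, g' = -0.636 → ψ₂ = 0.323
  ψ₂ = 0.323: g = 0.0174, g' = -0.870 → ψ₂ = 0.343
Converged at ψ₂ = 0.343.
  isopentane: x = 0.105, y = 0.492
  1-propanol: x = 0.540, y = 0.324
  toluene: x = 0.356, y = 0.185

V/F (drum 2) = 0.343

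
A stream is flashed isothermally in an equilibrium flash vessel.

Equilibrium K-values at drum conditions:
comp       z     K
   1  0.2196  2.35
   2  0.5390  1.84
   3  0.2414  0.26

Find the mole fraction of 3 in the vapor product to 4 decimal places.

y_3 = 0.1472

Material balance + equilibrium reduce to Σ zᵢ(Kᵢ−1)/(1+V/F(Kᵢ−1)) = 0.
Feasibility: ΣzᵢKᵢ = 1.5706, Σzᵢ/Kᵢ = 1.3148 — both > 1, two phases present.
Newton iteration, V/F⁰ = 0.58:
  V/F = 0.5800: g = 0.15775, g' = -0.7036 → V/F = 0.8042
  V/F = 0.8042: g = -0.02885, g' = -1.0339 → V/F = 0.7763
  V/F = 0.7763: g = -0.00099, g' = -0.9648 → V/F = 0.7753
Converged at V/F = 0.7753.
Compositions from xᵢ = zᵢ/(1+V/F(Kᵢ−1)), yᵢ = Kᵢxᵢ:
  1: x = 0.1073, y = 0.2522
  2: x = 0.3264, y = 0.6006
  3: x = 0.5663, y = 0.1472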